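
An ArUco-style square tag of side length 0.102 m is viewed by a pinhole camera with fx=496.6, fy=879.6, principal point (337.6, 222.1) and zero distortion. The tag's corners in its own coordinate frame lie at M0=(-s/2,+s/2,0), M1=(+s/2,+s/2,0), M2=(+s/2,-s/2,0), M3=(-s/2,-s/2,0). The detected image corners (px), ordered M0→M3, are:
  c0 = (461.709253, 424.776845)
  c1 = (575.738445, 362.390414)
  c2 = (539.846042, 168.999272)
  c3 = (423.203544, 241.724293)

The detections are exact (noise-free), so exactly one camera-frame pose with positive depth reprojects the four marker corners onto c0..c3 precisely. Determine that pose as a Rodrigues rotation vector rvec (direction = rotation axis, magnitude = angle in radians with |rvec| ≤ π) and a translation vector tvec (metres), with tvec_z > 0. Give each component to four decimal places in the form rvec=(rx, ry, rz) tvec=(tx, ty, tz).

rvec=(0.1855, 0.1487, -0.3648) tvec=(0.1404, 0.0391, 0.4312)

Intrinsics K: fx=496.6, fy=879.6, cx=337.6, cy=222.1
Marker side s = 0.102 m; corners in marker frame (Z=0):
  M0 = (-0.0510, +0.0510, 0)
  M1 = (+0.0510, +0.0510, 0)
  M2 = (+0.0510, -0.0510, 0)
  M3 = (-0.0510, -0.0510, 0)
Detected image corners:
  c0 = (461.709253, 424.776845) px
  c1 = (575.738445, 362.390414) px
  c2 = (539.846042, 168.999272) px
  c3 = (423.203544, 241.724293) px
Planar DLT: solve 8×8 A·h = b for H (H[2,2]=1):
  H  [+924.87110 +542.38754 +499.25153]
  H  [-784.53106 +1950.48932 +301.88374]
  H  [-0.41118 +0.35476 +1.00000]
B = K⁻¹H; ‖b₁‖=2.319062, ‖b₂‖=2.319062; λ = 2/(‖b₁‖+‖b₂‖) = 0.431209, sign → tz>0 ⇒ λ=+0.431209
r₁ = λ·B[:,0] = (+0.92362,-0.33983,-0.17730); r₂ = λ·B[:,1] = (+0.36697,+0.91757,+0.15297)
r₃ = r₁×r₂ = (+0.11070,-0.20636,+0.97219); SVD([r₁ r₂ r₃]) → R = UVᵀ:
  R  [+0.92362 +0.36697 +0.11070]
  R  [-0.33983 +0.91757 -0.20636]
  R  [-0.17730 +0.15297 +0.97219]
t = (+0.14037, +0.03911, +0.43121) m
tr R = 2.813384; θ = arccos((tr R − 1)/2) = 0.435423 rad = 24.948°
axis k = ((R−Rᵀ)₃₂, (R−Rᵀ)₁₃, (R−Rᵀ)₂₁) / (2 sinθ) = (+0.425954, +0.341407, -0.837857)
rvec = θ·k = (+0.185470, +0.148656, -0.364822)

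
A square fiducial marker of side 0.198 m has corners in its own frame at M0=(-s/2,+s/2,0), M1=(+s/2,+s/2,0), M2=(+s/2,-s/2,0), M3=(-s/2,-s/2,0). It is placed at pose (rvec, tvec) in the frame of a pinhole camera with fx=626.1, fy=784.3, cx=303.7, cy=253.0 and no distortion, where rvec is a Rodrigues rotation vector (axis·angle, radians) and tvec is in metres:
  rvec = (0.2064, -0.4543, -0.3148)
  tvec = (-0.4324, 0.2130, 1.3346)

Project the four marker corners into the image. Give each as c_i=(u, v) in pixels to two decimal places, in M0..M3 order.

Intrinsics K: fx=626.1, fy=784.3, cx=303.7, cy=253.0
Marker side s = 0.198 m; corners in marker frame (Z=0):
  M0 = (-0.0990, +0.0990, 0)
  M1 = (+0.0990, +0.0990, 0)
  M2 = (+0.0990, -0.0990, 0)
  M3 = (-0.0990, -0.0990, 0)
rvec = (0.2064, -0.4543, -0.3148), |rvec| = θ = 0.58999 rad = 33.804°
Rodrigues: sinθ=0.55635, 1−cosθ=0.16905; R = I + sinθ·[k]× + (1−cosθ)·[k]×²:
    [+0.85164 +0.25131 -0.45995]
    [-0.34239 +0.93118 -0.12518]
    [+0.39684 +0.26409 +0.87907]
t = (-0.4324, 0.2130, 1.3346) m
M0: Pc = R·M0+t = (-0.49183, +0.33908, +1.32146); u = 626.1·(-0.49183)/1.32146 + 303.7 = 70.6724, v = 784.3·(+0.33908)/1.32146 + 253.0 = 454.2501
M1: Pc = R·M1+t = (-0.32321, +0.27129, +1.40003); u = 626.1·(-0.32321)/1.40003 + 303.7 = 159.1601, v = 784.3·(+0.27129)/1.40003 + 253.0 = 404.9771
M2: Pc = R·M2+t = (-0.37297, +0.08692, +1.34774); u = 626.1·(-0.37297)/1.34774 + 303.7 = 130.4360, v = 784.3·(+0.08692)/1.34774 + 253.0 = 303.5797
M3: Pc = R·M3+t = (-0.54159, +0.15471, +1.26917); u = 626.1·(-0.54159)/1.26917 + 303.7 = 36.5244, v = 784.3·(+0.15471)/1.26917 + 253.0 = 348.6051

c0=(70.67, 454.25) c1=(159.16, 404.98) c2=(130.44, 303.58) c3=(36.52, 348.61)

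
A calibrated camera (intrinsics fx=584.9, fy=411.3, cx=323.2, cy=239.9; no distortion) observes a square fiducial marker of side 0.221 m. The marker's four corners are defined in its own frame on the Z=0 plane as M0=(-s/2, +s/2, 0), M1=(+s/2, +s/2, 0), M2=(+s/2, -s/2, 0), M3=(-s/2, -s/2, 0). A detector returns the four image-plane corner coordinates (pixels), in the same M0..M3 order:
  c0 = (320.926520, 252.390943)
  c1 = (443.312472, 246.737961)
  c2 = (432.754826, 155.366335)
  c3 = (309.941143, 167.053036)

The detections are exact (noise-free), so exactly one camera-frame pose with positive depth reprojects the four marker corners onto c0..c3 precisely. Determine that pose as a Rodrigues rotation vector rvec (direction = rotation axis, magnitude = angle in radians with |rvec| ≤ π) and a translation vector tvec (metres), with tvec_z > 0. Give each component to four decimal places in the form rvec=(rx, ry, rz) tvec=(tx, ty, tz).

Intrinsics K: fx=584.9, fy=411.3, cx=323.2, cy=239.9
Marker side s = 0.221 m; corners in marker frame (Z=0):
  M0 = (-0.1105, +0.1105, 0)
  M1 = (+0.1105, +0.1105, 0)
  M2 = (+0.1105, -0.1105, 0)
  M3 = (-0.1105, -0.1105, 0)
Detected image corners:
  c0 = (320.926520, 252.390943) px
  c1 = (443.312472, 246.737961) px
  c2 = (432.754826, 155.366335) px
  c3 = (309.941143, 167.053036) px
Planar DLT: solve 8×8 A·h = b for H (H[2,2]=1):
  H  [+439.90749 +64.80940 +374.69429]
  H  [-101.77317 +408.07850 +205.74088]
  H  [-0.30483 +0.04257 +1.00000]
B = K⁻¹H; ‖b₁‖=0.972201, ‖b₂‖=0.972201; λ = 2/(‖b₁‖+‖b₂‖) = 1.028594, sign → tz>0 ⇒ λ=+1.028594
r₁ = λ·B[:,0] = (+0.94687,-0.07164,-0.31354); r₂ = λ·B[:,1] = (+0.08978,+0.99500,+0.04379)
r₃ = r₁×r₂ = (+0.30884,-0.06961,+0.94856); SVD([r₁ r₂ r₃]) → R = UVᵀ:
  R  [+0.94687 +0.08978 +0.30884]
  R  [-0.07164 +0.99500 -0.06961]
  R  [-0.31354 +0.04379 +0.94856]
t = (+0.09056, -0.08543, +1.02859) m
tr R = 2.890431; θ = arccos((tr R − 1)/2) = 0.332542 rad = 19.053°
axis k = ((R−Rᵀ)₃₂, (R−Rᵀ)₁₃, (R−Rᵀ)₂₁) / (2 sinθ) = (+0.173679, +0.953264, -0.247231)
rvec = θ·k = (+0.057756, +0.317000, -0.082215)

rvec=(0.0578, 0.3170, -0.0822) tvec=(0.0906, -0.0854, 1.0286)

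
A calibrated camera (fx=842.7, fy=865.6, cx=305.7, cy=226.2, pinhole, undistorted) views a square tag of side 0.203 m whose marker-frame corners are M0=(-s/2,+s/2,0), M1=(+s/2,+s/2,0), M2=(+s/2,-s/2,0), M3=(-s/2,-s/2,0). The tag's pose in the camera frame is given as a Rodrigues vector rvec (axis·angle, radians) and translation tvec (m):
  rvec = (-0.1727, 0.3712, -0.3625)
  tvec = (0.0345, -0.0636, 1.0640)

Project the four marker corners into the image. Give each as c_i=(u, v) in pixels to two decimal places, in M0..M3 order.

Intrinsics K: fx=842.7, fy=865.6, cx=305.7, cy=226.2
Marker side s = 0.203 m; corners in marker frame (Z=0):
  M0 = (-0.1015, +0.1015, 0)
  M1 = (+0.1015, +0.1015, 0)
  M2 = (+0.1015, -0.1015, 0)
  M3 = (-0.1015, -0.1015, 0)
rvec = (-0.1727, 0.3712, -0.3625), |rvec| = θ = 0.54683 rad = 31.331°
Rodrigues: sinθ=0.51998, 1−cosθ=0.14582; R = I + sinθ·[k]× + (1−cosθ)·[k]×²:
    [+0.86872 +0.31344 +0.38350]
    [-0.37596 +0.92137 +0.09860]
    [-0.32245 -0.22984 +0.91826]
t = (0.0345, -0.0636, 1.0640) m
M0: Pc = R·M0+t = (-0.02186, +0.06808, +1.07340); u = 842.7·(-0.02186)/1.07340 + 305.7 = 288.5373, v = 865.6·(+0.06808)/1.07340 + 226.2 = 281.1002
M1: Pc = R·M1+t = (+0.15449, -0.00824, +1.00794); u = 842.7·(+0.15449)/1.00794 + 305.7 = 434.8624, v = 865.6·(-0.00824)/1.00794 + 226.2 = 219.1228
M2: Pc = R·M2+t = (+0.09086, -0.19528, +1.05460); u = 842.7·(+0.09086)/1.05460 + 305.7 = 378.3045, v = 865.6·(-0.19528)/1.05460 + 226.2 = 65.9174
M3: Pc = R·M3+t = (-0.08549, -0.11896, +1.12006); u = 842.7·(-0.08549)/1.12006 + 305.7 = 241.3800, v = 865.6·(-0.11896)/1.12006 + 226.2 = 134.2664

c0=(288.54, 281.10) c1=(434.86, 219.12) c2=(378.30, 65.92) c3=(241.38, 134.27)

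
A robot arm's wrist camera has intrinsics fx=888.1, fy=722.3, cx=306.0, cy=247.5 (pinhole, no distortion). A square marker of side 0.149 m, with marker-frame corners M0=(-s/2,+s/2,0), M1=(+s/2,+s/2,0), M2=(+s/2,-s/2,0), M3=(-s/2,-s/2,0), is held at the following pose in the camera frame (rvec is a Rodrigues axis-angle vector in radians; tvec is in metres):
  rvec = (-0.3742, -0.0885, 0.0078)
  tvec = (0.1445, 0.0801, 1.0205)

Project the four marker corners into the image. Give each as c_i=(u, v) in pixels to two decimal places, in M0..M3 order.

Intrinsics K: fx=888.1, fy=722.3, cx=306.0, cy=247.5
Marker side s = 0.149 m; corners in marker frame (Z=0):
  M0 = (-0.0745, +0.0745, 0)
  M1 = (+0.0745, +0.0745, 0)
  M2 = (+0.0745, -0.0745, 0)
  M3 = (-0.0745, -0.0745, 0)
rvec = (-0.3742, -0.0885, 0.0078), |rvec| = θ = 0.38460 rad = 22.036°
Rodrigues: sinθ=0.37519, 1−cosθ=0.07305; R = I + sinθ·[k]× + (1−cosθ)·[k]×²:
    [+0.99610 +0.00875 -0.08778]
    [+0.02396 +0.93082 +0.36470]
    [+0.08489 -0.36538 +0.92698]
t = (0.1445, 0.0801, 1.0205) m
M0: Pc = R·M0+t = (+0.07094, +0.14766, +0.98695); u = 888.1·(+0.07094)/0.98695 + 306.0 = 369.8364, v = 722.3·(+0.14766)/0.98695 + 247.5 = 355.5649
M1: Pc = R·M1+t = (+0.21936, +0.15123, +0.99960); u = 888.1·(+0.21936)/0.99960 + 306.0 = 500.8919, v = 722.3·(+0.15123)/0.99960 + 247.5 = 356.7776
M2: Pc = R·M2+t = (+0.21806, +0.01254, +1.05405); u = 888.1·(+0.21806)/1.05405 + 306.0 = 489.7276, v = 722.3·(+0.01254)/1.05405 + 247.5 = 256.0929
M3: Pc = R·M3+t = (+0.06964, +0.00897, +1.04140); u = 888.1·(+0.06964)/1.04140 + 306.0 = 365.3878, v = 722.3·(+0.00897)/1.04140 + 247.5 = 253.7207

c0=(369.84, 355.56) c1=(500.89, 356.78) c2=(489.73, 256.09) c3=(365.39, 253.72)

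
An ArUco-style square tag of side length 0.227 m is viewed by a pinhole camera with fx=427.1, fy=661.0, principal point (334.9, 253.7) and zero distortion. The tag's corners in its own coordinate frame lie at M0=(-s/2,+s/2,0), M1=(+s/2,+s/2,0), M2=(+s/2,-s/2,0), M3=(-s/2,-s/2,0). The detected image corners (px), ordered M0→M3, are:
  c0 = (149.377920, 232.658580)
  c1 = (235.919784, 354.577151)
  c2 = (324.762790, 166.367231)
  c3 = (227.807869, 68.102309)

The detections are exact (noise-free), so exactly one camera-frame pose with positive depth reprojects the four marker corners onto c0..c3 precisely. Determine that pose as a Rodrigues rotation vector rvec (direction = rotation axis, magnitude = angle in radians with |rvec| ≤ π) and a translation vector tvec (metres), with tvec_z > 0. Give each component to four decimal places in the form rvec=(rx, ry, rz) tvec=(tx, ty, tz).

rvec=(-0.1445, 0.3891, 0.6169) tvec=(-0.1668, -0.0544, 0.6896)

Intrinsics K: fx=427.1, fy=661.0, cx=334.9, cy=253.7
Marker side s = 0.227 m; corners in marker frame (Z=0):
  M0 = (-0.1135, +0.1135, 0)
  M1 = (+0.1135, +0.1135, 0)
  M2 = (+0.1135, -0.1135, 0)
  M3 = (-0.1135, -0.1135, 0)
Detected image corners:
  c0 = (149.377920, 232.658580) px
  c1 = (235.919784, 354.577151) px
  c2 = (324.762790, 166.367231) px
  c3 = (227.807869, 68.102309) px
Planar DLT: solve 8×8 A·h = b for H (H[2,2]=1):
  H  [+269.32268 -372.70581 +231.58762]
  H  [+366.63205 +768.56769 +201.58525]
  H  [-0.57543 -0.02457 +1.00000]
B = K⁻¹H; ‖b₁‖=1.450113, ‖b₂‖=1.450113; λ = 2/(‖b₁‖+‖b₂‖) = 0.689602, sign → tz>0 ⇒ λ=+0.689602
r₁ = λ·B[:,0] = (+0.74601,+0.53480,-0.39682); r₂ = λ·B[:,1] = (-0.58849,+0.80833,-0.01694)
r₃ = r₁×r₂ = (+0.31170,+0.24616,+0.91774); SVD([r₁ r₂ r₃]) → R = UVᵀ:
  R  [+0.74601 -0.58849 +0.31170]
  R  [+0.53480 +0.80833 +0.24616]
  R  [-0.39682 -0.01694 +0.91774]
t = (-0.16681, -0.05437, +0.68960) m
tr R = 2.472075; θ = arccos((tr R − 1)/2) = 0.743598 rad = 42.605°
axis k = ((R−Rᵀ)₃₂, (R−Rᵀ)₁₃, (R−Rᵀ)₂₁) / (2 sinθ) = (-0.194336, +0.523320, +0.829681)
rvec = θ·k = (-0.144508, +0.389140, +0.616949)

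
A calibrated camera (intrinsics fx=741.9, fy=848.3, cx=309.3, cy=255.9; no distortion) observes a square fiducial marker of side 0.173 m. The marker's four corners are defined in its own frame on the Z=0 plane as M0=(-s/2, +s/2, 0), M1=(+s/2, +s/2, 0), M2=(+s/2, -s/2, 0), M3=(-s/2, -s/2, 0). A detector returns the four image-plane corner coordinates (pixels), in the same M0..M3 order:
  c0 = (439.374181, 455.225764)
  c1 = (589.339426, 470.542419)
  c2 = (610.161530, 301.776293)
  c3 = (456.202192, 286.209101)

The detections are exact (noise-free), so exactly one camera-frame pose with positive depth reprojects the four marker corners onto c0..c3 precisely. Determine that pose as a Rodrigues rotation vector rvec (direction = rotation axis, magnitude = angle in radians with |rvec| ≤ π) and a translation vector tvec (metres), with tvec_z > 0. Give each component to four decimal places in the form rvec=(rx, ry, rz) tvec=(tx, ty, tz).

rvec=(0.1275, 0.0101, 0.0877) tvec=(0.2434, 0.1228, 0.8425)

Intrinsics K: fx=741.9, fy=848.3, cx=309.3, cy=255.9
Marker side s = 0.173 m; corners in marker frame (Z=0):
  M0 = (-0.0865, +0.0865, 0)
  M1 = (+0.0865, +0.0865, 0)
  M2 = (+0.0865, -0.0865, 0)
  M3 = (-0.0865, -0.0865, 0)
Detected image corners:
  c0 = (439.374181, 455.225764) px
  c1 = (589.339426, 470.542419) px
  c2 = (610.161530, 301.776293) px
  c3 = (456.202192, 286.209101) px
Planar DLT: solve 8×8 A·h = b for H (H[2,2]=1):
  H  [+875.49042 -29.57625 +523.61162]
  H  [+87.26087 +1033.49991 +379.53989]
  H  [-0.00526 +0.15128 +1.00000]
B = K⁻¹H; ‖b₁‖=1.186874, ‖b₂‖=1.186874; λ = 2/(‖b₁‖+‖b₂‖) = 0.842550, sign → tz>0 ⇒ λ=+0.842550
r₁ = λ·B[:,0] = (+0.99611,+0.08801,-0.00443); r₂ = λ·B[:,1] = (-0.08673,+0.98805,+0.12746)
r₃ = r₁×r₂ = (+0.01559,-0.12658,+0.99183); SVD([r₁ r₂ r₃]) → R = UVᵀ:
  R  [+0.99611 -0.08673 +0.01559]
  R  [+0.08801 +0.98805 -0.12658]
  R  [-0.00443 +0.12746 +0.99183]
t = (+0.24339, +0.12280, +0.84255) m
tr R = 2.975989; θ = arccos((tr R − 1)/2) = 0.155109 rad = 8.887°
axis k = ((R−Rᵀ)₃₂, (R−Rᵀ)₁₃, (R−Rᵀ)₂₁) / (2 sinθ) = (+0.822186, +0.064801, +0.565519)
rvec = θ·k = (+0.127529, +0.010051, +0.087717)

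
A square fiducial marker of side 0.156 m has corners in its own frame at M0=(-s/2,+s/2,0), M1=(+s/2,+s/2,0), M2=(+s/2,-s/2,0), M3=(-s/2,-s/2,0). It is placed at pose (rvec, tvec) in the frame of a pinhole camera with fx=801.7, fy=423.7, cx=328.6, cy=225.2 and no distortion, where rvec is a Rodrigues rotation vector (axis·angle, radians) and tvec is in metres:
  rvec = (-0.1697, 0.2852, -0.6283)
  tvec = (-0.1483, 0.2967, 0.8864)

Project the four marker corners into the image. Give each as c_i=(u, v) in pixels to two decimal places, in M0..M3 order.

c0=(178.67, 419.64) c1=(286.29, 380.55) c2=(210.19, 314.70) c3=(109.69, 354.53)

Intrinsics K: fx=801.7, fy=423.7, cx=328.6, cy=225.2
Marker side s = 0.156 m; corners in marker frame (Z=0):
  M0 = (-0.0780, +0.0780, 0)
  M1 = (+0.0780, +0.0780, 0)
  M2 = (+0.0780, -0.0780, 0)
  M3 = (-0.0780, -0.0780, 0)
rvec = (-0.1697, 0.2852, -0.6283), |rvec| = θ = 0.71056 rad = 40.712°
Rodrigues: sinθ=0.65226, 1−cosθ=0.24200; R = I + sinθ·[k]× + (1−cosθ)·[k]×²:
    [+0.77180 +0.55355 +0.31290]
    [-0.59995 +0.79698 +0.06989]
    [-0.21069 -0.24166 +0.94721]
t = (-0.1483, 0.2967, 0.8864) m
M0: Pc = R·M0+t = (-0.16532, +0.40566, +0.88398); u = 801.7·(-0.16532)/0.88398 + 328.6 = 178.6654, v = 423.7·(+0.40566)/0.88398 + 225.2 = 419.6359
M1: Pc = R·M1+t = (-0.04492, +0.31207, +0.85112); u = 801.7·(-0.04492)/0.85112 + 328.6 = 286.2854, v = 423.7·(+0.31207)/0.85112 + 225.2 = 380.5532
M2: Pc = R·M2+t = (-0.13128, +0.18774, +0.88882); u = 801.7·(-0.13128)/0.88882 + 328.6 = 210.1903, v = 423.7·(+0.18774)/0.88882 + 225.2 = 314.6958
M3: Pc = R·M3+t = (-0.25168, +0.28133, +0.92168); u = 801.7·(-0.25168)/0.92168 + 328.6 = 109.6859, v = 423.7·(+0.28133)/0.92168 + 225.2 = 354.5285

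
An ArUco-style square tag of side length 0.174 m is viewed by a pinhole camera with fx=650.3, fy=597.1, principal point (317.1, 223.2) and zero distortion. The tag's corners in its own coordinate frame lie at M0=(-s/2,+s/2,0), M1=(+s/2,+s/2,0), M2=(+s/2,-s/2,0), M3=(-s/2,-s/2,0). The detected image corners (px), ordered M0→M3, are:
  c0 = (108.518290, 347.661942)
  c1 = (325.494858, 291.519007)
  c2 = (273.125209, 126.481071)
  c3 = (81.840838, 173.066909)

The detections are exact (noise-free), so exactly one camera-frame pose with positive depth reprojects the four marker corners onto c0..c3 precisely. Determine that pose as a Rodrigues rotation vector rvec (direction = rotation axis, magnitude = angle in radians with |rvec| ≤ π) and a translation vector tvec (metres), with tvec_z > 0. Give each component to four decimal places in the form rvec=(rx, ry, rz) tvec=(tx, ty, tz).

Intrinsics K: fx=650.3, fy=597.1, cx=317.1, cy=223.2
Marker side s = 0.174 m; corners in marker frame (Z=0):
  M0 = (-0.0870, +0.0870, 0)
  M1 = (+0.0870, +0.0870, 0)
  M2 = (+0.0870, -0.0870, 0)
  M3 = (-0.0870, -0.0870, 0)
Detected image corners:
  c0 = (108.518290, 347.661942) px
  c1 = (325.494858, 291.519007) px
  c2 = (273.125209, 126.481071) px
  c3 = (81.840838, 173.066909) px
Planar DLT: solve 8×8 A·h = b for H (H[2,2]=1):
  H  [+1187.89483 +81.33062 +196.84614]
  H  [-270.22222 +801.47266 +228.97659]
  H  [+0.09886 -0.74248 +1.00000]
B = K⁻¹H; ‖b₁‖=1.847265, ‖b₂‖=1.847265; λ = 2/(‖b₁‖+‖b₂‖) = 0.541341, sign → tz>0 ⇒ λ=+0.541341
r₁ = λ·B[:,0] = (+0.96276,-0.26499,+0.05352); r₂ = λ·B[:,1] = (+0.26370,+0.87688,-0.40194)
r₃ = r₁×r₂ = (+0.05958,+0.40108,+0.91410); SVD([r₁ r₂ r₃]) → R = UVᵀ:
  R  [+0.96276 +0.26370 +0.05958]
  R  [-0.26499 +0.87688 +0.40108]
  R  [+0.05352 -0.40194 +0.91410]
t = (-0.10011, +0.00524, +0.54134) m
tr R = 2.753741; θ = arccos((tr R − 1)/2) = 0.501483 rad = 28.733°
axis k = ((R−Rᵀ)₃₂, (R−Rᵀ)₁₃, (R−Rᵀ)₂₁) / (2 sinθ) = (-0.835216, +0.006306, -0.549887)
rvec = θ·k = (-0.418846, +0.003162, -0.275759)

rvec=(-0.4188, 0.0032, -0.2758) tvec=(-0.1001, 0.0052, 0.5413)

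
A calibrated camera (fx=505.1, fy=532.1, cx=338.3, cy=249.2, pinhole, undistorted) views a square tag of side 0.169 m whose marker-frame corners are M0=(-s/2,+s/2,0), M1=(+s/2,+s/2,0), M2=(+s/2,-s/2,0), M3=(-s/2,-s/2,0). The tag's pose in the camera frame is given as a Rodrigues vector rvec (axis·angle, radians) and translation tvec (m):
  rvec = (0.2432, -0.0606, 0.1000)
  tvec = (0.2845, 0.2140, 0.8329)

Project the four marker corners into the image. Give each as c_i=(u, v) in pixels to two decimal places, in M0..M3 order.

Intrinsics K: fx=505.1, fy=532.1, cx=338.3, cy=249.2
Marker side s = 0.169 m; corners in marker frame (Z=0):
  M0 = (-0.0845, +0.0845, 0)
  M1 = (+0.0845, +0.0845, 0)
  M2 = (+0.0845, -0.0845, 0)
  M3 = (-0.0845, -0.0845, 0)
rvec = (0.2432, -0.0606, 0.1000), |rvec| = θ = 0.26985 rad = 15.461°
Rodrigues: sinθ=0.26659, 1−cosθ=0.03619; R = I + sinθ·[k]× + (1−cosθ)·[k]×²:
    [+0.99321 -0.10612 -0.04778]
    [+0.09147 +0.96564 -0.24327]
    [+0.07195 +0.23725 +0.96878]
t = (0.2845, 0.2140, 0.8329) m
M0: Pc = R·M0+t = (+0.19161, +0.28787, +0.84687); u = 505.1·(+0.19161)/0.84687 + 338.3 = 452.5811, v = 532.1·(+0.28787)/0.84687 + 249.2 = 430.0716
M1: Pc = R·M1+t = (+0.35946, +0.30333, +0.85903); u = 505.1·(+0.35946)/0.85903 + 338.3 = 549.6585, v = 532.1·(+0.30333)/0.85903 + 249.2 = 437.0861
M2: Pc = R·M2+t = (+0.37739, +0.14013, +0.81893); u = 505.1·(+0.37739)/0.81893 + 338.3 = 571.0676, v = 532.1·(+0.14013)/0.81893 + 249.2 = 340.2509
M3: Pc = R·M3+t = (+0.20954, +0.12467, +0.80677); u = 505.1·(+0.20954)/0.80677 + 338.3 = 469.4883, v = 532.1·(+0.12467)/0.80677 + 249.2 = 331.4282

c0=(452.58, 430.07) c1=(549.66, 437.09) c2=(571.07, 340.25) c3=(469.49, 331.43)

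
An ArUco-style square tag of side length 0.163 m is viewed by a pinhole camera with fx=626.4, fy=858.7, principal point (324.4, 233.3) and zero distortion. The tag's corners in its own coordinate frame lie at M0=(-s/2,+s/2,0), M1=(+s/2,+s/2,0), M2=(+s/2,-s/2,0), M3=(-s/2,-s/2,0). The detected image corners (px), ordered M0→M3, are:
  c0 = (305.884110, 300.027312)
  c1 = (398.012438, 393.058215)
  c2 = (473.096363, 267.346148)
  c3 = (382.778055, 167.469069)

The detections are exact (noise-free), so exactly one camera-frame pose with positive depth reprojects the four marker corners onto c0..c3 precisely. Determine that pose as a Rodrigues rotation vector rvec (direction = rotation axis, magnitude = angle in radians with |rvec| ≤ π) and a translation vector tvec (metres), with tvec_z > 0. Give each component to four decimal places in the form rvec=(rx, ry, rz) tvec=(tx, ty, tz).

rvec=(0.1475, -0.1843, 0.6583) tvec=(0.0891, 0.0492, 0.8428)

Intrinsics K: fx=626.4, fy=858.7, cx=324.4, cy=233.3
Marker side s = 0.163 m; corners in marker frame (Z=0):
  M0 = (-0.0815, +0.0815, 0)
  M1 = (+0.0815, +0.0815, 0)
  M2 = (+0.0815, -0.0815, 0)
  M3 = (-0.0815, -0.0815, 0)
Detected image corners:
  c0 = (305.884110, 300.027312) px
  c1 = (398.012438, 393.058215) px
  c2 = (473.096363, 267.346148) px
  c3 = (382.778055, 167.469069) px
Planar DLT: solve 8×8 A·h = b for H (H[2,2]=1):
  H  [+659.73332 -430.20782 +390.61161]
  H  [+663.92532 +817.73643 +283.46756]
  H  [+0.25655 +0.09198 +1.00000]
B = K⁻¹H; ‖b₁‖=1.186482, ‖b₂‖=1.186482; λ = 2/(‖b₁‖+‖b₂‖) = 0.842827, sign → tz>0 ⇒ λ=+0.842827
r₁ = λ·B[:,0] = (+0.77570,+0.59291,+0.21623); r₂ = λ·B[:,1] = (-0.61900,+0.78156,+0.07752)
r₃ = r₁×r₂ = (-0.12303,-0.19398,+0.97326); SVD([r₁ r₂ r₃]) → R = UVᵀ:
  R  [+0.77570 -0.61900 -0.12303]
  R  [+0.59291 +0.78156 -0.19398]
  R  [+0.21623 +0.07752 +0.97326]
t = (+0.08909, +0.04924, +0.84283) m
tr R = 2.530519; θ = arccos((tr R − 1)/2) = 0.699352 rad = 40.070°
axis k = ((R−Rᵀ)₃₂, (R−Rᵀ)₁₃, (R−Rᵀ)₂₁) / (2 sinθ) = (+0.210881, -0.263513, +0.941324)
rvec = θ·k = (+0.147480, -0.184288, +0.658317)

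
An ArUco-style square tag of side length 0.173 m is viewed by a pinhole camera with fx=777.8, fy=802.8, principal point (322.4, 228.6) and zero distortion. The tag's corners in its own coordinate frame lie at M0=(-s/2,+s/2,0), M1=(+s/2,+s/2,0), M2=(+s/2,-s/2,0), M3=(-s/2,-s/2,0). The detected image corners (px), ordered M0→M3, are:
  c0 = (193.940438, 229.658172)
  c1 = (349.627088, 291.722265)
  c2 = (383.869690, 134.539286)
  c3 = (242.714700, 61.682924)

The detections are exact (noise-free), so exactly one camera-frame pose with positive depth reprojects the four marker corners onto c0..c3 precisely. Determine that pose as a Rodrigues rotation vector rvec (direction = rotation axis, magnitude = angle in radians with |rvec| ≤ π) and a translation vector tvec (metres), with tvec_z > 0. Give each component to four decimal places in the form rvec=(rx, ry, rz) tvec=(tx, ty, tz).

rvec=(-0.2604, -0.5002, 0.3076) tvec=(-0.0254, -0.0485, 0.7719)

Intrinsics K: fx=777.8, fy=802.8, cx=322.4, cy=228.6
Marker side s = 0.173 m; corners in marker frame (Z=0):
  M0 = (-0.0865, +0.0865, 0)
  M1 = (+0.0865, +0.0865, 0)
  M2 = (+0.0865, -0.0865, 0)
  M3 = (-0.0865, -0.0865, 0)
Detected image corners:
  c0 = (193.940438, 229.658172) px
  c1 = (349.627088, 291.722265) px
  c2 = (383.869690, 134.539286) px
  c3 = (242.714700, 61.682924) px
Planar DLT: solve 8×8 A·h = b for H (H[2,2]=1):
  H  [+1018.56306 -358.13706 +296.83341]
  H  [+490.48080 +864.54429 +178.12811]
  H  [+0.55423 -0.41095 +1.00000]
B = K⁻¹H; ‖b₁‖=1.295573, ‖b₂‖=1.295573; λ = 2/(‖b₁‖+‖b₂‖) = 0.771859, sign → tz>0 ⇒ λ=+0.771859
r₁ = λ·B[:,0] = (+0.83347,+0.34976,+0.42778); r₂ = λ·B[:,1] = (-0.22392,+0.92155,-0.31719)
r₃ = r₁×r₂ = (-0.50517,+0.16858,+0.84640); SVD([r₁ r₂ r₃]) → R = UVᵀ:
  R  [+0.83347 -0.22392 -0.50517]
  R  [+0.34976 +0.92155 +0.16858]
  R  [+0.42778 -0.31719 +0.84640]
t = (-0.02537, -0.04853, +0.77186) m
tr R = 2.601409; θ = arccos((tr R − 1)/2) = 0.642326 rad = 36.803°
axis k = ((R−Rᵀ)₃₂, (R−Rᵀ)₁₃, (R−Rᵀ)₂₁) / (2 sinθ) = (-0.405444, -0.778679, +0.478825)
rvec = θ·k = (-0.260427, -0.500166, +0.307561)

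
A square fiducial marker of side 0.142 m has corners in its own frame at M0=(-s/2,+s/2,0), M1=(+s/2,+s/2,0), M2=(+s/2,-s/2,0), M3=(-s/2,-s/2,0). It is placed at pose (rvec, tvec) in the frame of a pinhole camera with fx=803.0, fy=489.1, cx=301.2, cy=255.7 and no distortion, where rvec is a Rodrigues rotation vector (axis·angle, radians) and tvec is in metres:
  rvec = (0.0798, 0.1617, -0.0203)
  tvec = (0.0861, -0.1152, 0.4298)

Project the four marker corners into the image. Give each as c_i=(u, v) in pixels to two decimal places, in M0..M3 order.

Intrinsics K: fx=803.0, fy=489.1, cx=301.2, cy=255.7
Marker side s = 0.142 m; corners in marker frame (Z=0):
  M0 = (-0.0710, +0.0710, 0)
  M1 = (+0.0710, +0.0710, 0)
  M2 = (+0.0710, -0.0710, 0)
  M3 = (-0.0710, -0.0710, 0)
rvec = (0.0798, 0.1617, -0.0203), |rvec| = θ = 0.18146 rad = 10.397°
Rodrigues: sinθ=0.18046, 1−cosθ=0.01642; R = I + sinθ·[k]× + (1−cosθ)·[k]×²:
    [+0.98676 +0.02662 +0.16001]
    [-0.01375 +0.99662 -0.08100]
    [-0.16162 +0.07773 +0.98379]
t = (0.0861, -0.1152, 0.4298) m
M0: Pc = R·M0+t = (+0.01793, -0.04346, +0.44679); u = 803.0·(+0.01793)/0.44679 + 301.2 = 333.4256, v = 489.1·(-0.04346)/0.44679 + 255.7 = 208.1210
M1: Pc = R·M1+t = (+0.15805, -0.04542, +0.42384); u = 803.0·(+0.15805)/0.42384 + 301.2 = 600.6364, v = 489.1·(-0.04542)/0.42384 + 255.7 = 203.2909
M2: Pc = R·M2+t = (+0.15427, -0.18694, +0.41281); u = 803.0·(+0.15427)/0.41281 + 301.2 = 601.2885, v = 489.1·(-0.18694)/0.41281 + 255.7 = 34.2144
M3: Pc = R·M3+t = (+0.01415, -0.18498, +0.43576); u = 803.0·(+0.01415)/0.43576 + 301.2 = 327.2753, v = 489.1·(-0.18498)/0.43576 + 255.7 = 48.0718

c0=(333.43, 208.12) c1=(600.64, 203.29) c2=(601.29, 34.21) c3=(327.28, 48.07)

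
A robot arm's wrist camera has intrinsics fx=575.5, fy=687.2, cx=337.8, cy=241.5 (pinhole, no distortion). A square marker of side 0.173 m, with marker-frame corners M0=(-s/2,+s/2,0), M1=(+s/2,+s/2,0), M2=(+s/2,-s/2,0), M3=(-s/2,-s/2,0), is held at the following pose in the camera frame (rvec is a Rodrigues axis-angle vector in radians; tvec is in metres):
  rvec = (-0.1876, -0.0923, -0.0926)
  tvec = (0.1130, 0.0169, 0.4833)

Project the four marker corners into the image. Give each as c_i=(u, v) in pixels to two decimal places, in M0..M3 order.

Intrinsics K: fx=575.5, fy=687.2, cx=337.8, cy=241.5
Marker side s = 0.173 m; corners in marker frame (Z=0):
  M0 = (-0.0865, +0.0865, 0)
  M1 = (+0.0865, +0.0865, 0)
  M2 = (+0.0865, -0.0865, 0)
  M3 = (-0.0865, -0.0865, 0)
rvec = (-0.1876, -0.0923, -0.0926), |rvec| = θ = 0.22867 rad = 13.102°
Rodrigues: sinθ=0.22668, 1−cosθ=0.02603; R = I + sinθ·[k]× + (1−cosθ)·[k]×²:
    [+0.99149 +0.10042 -0.08285]
    [-0.08318 +0.97821 +0.19022]
    [+0.10015 -0.18171 +0.97824]
t = (0.1130, 0.0169, 0.4833) m
M0: Pc = R·M0+t = (+0.03592, +0.10871, +0.45892); u = 575.5·(+0.03592)/0.45892 + 337.8 = 382.8474, v = 687.2·(+0.10871)/0.45892 + 241.5 = 404.2856
M1: Pc = R·M1+t = (+0.20745, +0.09432, +0.47624); u = 575.5·(+0.20745)/0.47624 + 337.8 = 588.4851, v = 687.2·(+0.09432)/0.47624 + 241.5 = 377.6006
M2: Pc = R·M2+t = (+0.19008, -0.07491, +0.50768); u = 575.5·(+0.19008)/0.50768 + 337.8 = 553.2697, v = 687.2·(-0.07491)/0.50768 + 241.5 = 140.1015
M3: Pc = R·M3+t = (+0.01855, -0.06052, +0.49036); u = 575.5·(+0.01855)/0.49036 + 337.8 = 359.5712, v = 687.2·(-0.06052)/0.49036 + 241.5 = 156.6845

c0=(382.85, 404.29) c1=(588.49, 377.60) c2=(553.27, 140.10) c3=(359.57, 156.68)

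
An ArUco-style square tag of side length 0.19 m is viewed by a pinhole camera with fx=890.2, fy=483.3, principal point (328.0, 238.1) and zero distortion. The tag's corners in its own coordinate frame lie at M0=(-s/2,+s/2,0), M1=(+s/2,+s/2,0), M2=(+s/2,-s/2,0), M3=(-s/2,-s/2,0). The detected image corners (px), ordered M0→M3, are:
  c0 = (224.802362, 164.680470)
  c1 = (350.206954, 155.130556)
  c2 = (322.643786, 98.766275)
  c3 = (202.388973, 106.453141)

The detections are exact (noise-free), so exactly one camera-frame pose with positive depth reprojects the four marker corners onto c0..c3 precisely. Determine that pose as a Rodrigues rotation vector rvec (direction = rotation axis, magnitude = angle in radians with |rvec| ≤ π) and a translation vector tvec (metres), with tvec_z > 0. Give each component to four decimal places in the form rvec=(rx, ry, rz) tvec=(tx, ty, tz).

Intrinsics K: fx=890.2, fy=483.3, cx=328.0, cy=238.1
Marker side s = 0.19 m; corners in marker frame (Z=0):
  M0 = (-0.0950, +0.0950, 0)
  M1 = (+0.0950, +0.0950, 0)
  M2 = (+0.0950, -0.0950, 0)
  M3 = (-0.0950, -0.0950, 0)
Detected image corners:
  c0 = (224.802362, 164.680470) px
  c1 = (350.206954, 155.130556) px
  c2 = (322.643786, 98.766275) px
  c3 = (202.388973, 106.453141) px
Planar DLT: solve 8×8 A·h = b for H (H[2,2]=1):
  H  [+682.96323 +63.51602 +275.49722]
  H  [-27.67561 +268.95650 +130.52816]
  H  [+0.13385 -0.24789 +1.00000]
B = K⁻¹H; ‖b₁‖=0.740576, ‖b₂‖=0.740576; λ = 2/(‖b₁‖+‖b₂‖) = 1.350300, sign → tz>0 ⇒ λ=+1.350300
r₁ = λ·B[:,0] = (+0.96936,-0.16636,+0.18074); r₂ = λ·B[:,1] = (+0.21968,+0.91635,-0.33473)
r₃ = r₁×r₂ = (-0.10993,+0.36418,+0.92482); SVD([r₁ r₂ r₃]) → R = UVᵀ:
  R  [+0.96936 +0.21968 -0.10993]
  R  [-0.16636 +0.91635 +0.36418]
  R  [+0.18074 -0.33473 +0.92482]
t = (-0.07964, -0.30055, +1.35030) m
tr R = 2.810526; θ = arccos((tr R − 1)/2) = 0.438798 rad = 25.141°
axis k = ((R−Rᵀ)₃₂, (R−Rᵀ)₁₃, (R−Rᵀ)₂₁) / (2 sinθ) = (-0.822536, -0.342084, -0.454327)
rvec = θ·k = (-0.360927, -0.150106, -0.199358)

rvec=(-0.3609, -0.1501, -0.1994) tvec=(-0.0796, -0.3005, 1.3503)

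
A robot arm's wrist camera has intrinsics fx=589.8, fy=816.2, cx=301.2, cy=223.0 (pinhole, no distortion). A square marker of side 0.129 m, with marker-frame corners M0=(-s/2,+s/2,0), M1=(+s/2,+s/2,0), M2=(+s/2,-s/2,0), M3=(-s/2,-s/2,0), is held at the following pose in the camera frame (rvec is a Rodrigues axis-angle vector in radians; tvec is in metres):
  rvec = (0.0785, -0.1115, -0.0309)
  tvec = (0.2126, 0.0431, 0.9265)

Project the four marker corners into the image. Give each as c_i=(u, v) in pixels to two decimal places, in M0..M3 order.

Intrinsics K: fx=589.8, fy=816.2, cx=301.2, cy=223.0
Marker side s = 0.129 m; corners in marker frame (Z=0):
  M0 = (-0.0645, +0.0645, 0)
  M1 = (+0.0645, +0.0645, 0)
  M2 = (+0.0645, -0.0645, 0)
  M3 = (-0.0645, -0.0645, 0)
rvec = (0.0785, -0.1115, -0.0309), |rvec| = θ = 0.13982 rad = 8.011°
Rodrigues: sinθ=0.13936, 1−cosθ=0.00976; R = I + sinθ·[k]× + (1−cosθ)·[k]×²:
    [+0.99332 +0.02643 -0.11235]
    [-0.03517 +0.99645 -0.07652]
    [+0.10993 +0.07996 +0.99072]
t = (0.2126, 0.0431, 0.9265) m
M0: Pc = R·M0+t = (+0.15024, +0.10964, +0.92457); u = 589.8·(+0.15024)/0.92457 + 301.2 = 397.0384, v = 816.2·(+0.10964)/0.92457 + 223.0 = 319.7885
M1: Pc = R·M1+t = (+0.27837, +0.10510, +0.93875); u = 589.8·(+0.27837)/0.93875 + 301.2 = 476.0977, v = 816.2·(+0.10510)/0.93875 + 223.0 = 314.3820
M2: Pc = R·M2+t = (+0.27496, -0.02344, +0.92843); u = 589.8·(+0.27496)/0.92843 + 301.2 = 475.8749, v = 816.2·(-0.02344)/0.92843 + 223.0 = 202.3942
M3: Pc = R·M3+t = (+0.14683, -0.01890, +0.91425); u = 589.8·(+0.14683)/0.91425 + 301.2 = 395.9202, v = 816.2·(-0.01890)/0.91425 + 223.0 = 206.1248

c0=(397.04, 319.79) c1=(476.10, 314.38) c2=(475.87, 202.39) c3=(395.92, 206.12)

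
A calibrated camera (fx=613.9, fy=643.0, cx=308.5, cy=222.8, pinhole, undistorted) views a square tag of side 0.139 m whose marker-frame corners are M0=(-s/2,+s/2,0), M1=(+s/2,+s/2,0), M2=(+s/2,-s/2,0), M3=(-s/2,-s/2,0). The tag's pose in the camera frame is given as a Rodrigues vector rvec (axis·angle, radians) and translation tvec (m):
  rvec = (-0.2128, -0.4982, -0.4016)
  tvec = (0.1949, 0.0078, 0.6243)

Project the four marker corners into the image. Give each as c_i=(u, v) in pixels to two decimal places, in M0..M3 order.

c0=(486.11, 325.13) c1=(572.14, 270.21) c2=(512.43, 148.40) c3=(421.43, 187.77)

Intrinsics K: fx=613.9, fy=643.0, cx=308.5, cy=222.8
Marker side s = 0.139 m; corners in marker frame (Z=0):
  M0 = (-0.0695, +0.0695, 0)
  M1 = (+0.0695, +0.0695, 0)
  M2 = (+0.0695, -0.0695, 0)
  M3 = (-0.0695, -0.0695, 0)
rvec = (-0.2128, -0.4982, -0.4016), |rvec| = θ = 0.67437 rad = 38.638°
Rodrigues: sinθ=0.62440, 1−cosθ=0.21890; R = I + sinθ·[k]× + (1−cosθ)·[k]×²:
    [+0.80290 +0.42288 -0.42015]
    [-0.32082 +0.90057 +0.29334]
    [+0.50242 -0.10073 +0.85873]
t = (0.1949, 0.0078, 0.6243) m
M0: Pc = R·M0+t = (+0.16849, +0.09269, +0.58238); u = 613.9·(+0.16849)/0.58238 + 308.5 = 486.1071, v = 643.0·(+0.09269)/0.58238 + 222.8 = 325.1340
M1: Pc = R·M1+t = (+0.28009, +0.04809, +0.65222); u = 613.9·(+0.28009)/0.65222 + 308.5 = 572.1360, v = 643.0·(+0.04809)/0.65222 + 222.8 = 270.2134
M2: Pc = R·M2+t = (+0.22131, -0.07709, +0.66622); u = 613.9·(+0.22131)/0.66622 + 308.5 = 512.4318, v = 643.0·(-0.07709)/0.66622 + 222.8 = 148.4002
M3: Pc = R·M3+t = (+0.10971, -0.03249, +0.59638); u = 613.9·(+0.10971)/0.59638 + 308.5 = 421.4312, v = 643.0·(-0.03249)/0.59638 + 222.8 = 187.7670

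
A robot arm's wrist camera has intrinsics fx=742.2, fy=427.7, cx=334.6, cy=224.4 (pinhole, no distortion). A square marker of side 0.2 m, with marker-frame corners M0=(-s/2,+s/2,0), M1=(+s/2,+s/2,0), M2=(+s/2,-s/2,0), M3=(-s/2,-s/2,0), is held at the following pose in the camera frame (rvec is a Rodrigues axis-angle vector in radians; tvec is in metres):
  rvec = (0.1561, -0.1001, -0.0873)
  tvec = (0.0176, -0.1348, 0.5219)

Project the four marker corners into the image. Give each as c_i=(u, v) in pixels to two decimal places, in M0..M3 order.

Intrinsics K: fx=742.2, fy=427.7, cx=334.6, cy=224.4
Marker side s = 0.2 m; corners in marker frame (Z=0):
  M0 = (-0.1000, +0.1000, 0)
  M1 = (+0.1000, +0.1000, 0)
  M2 = (+0.1000, -0.1000, 0)
  M3 = (-0.1000, -0.1000, 0)
rvec = (0.1561, -0.1001, -0.0873), |rvec| = θ = 0.20496 rad = 11.743°
Rodrigues: sinθ=0.20353, 1−cosθ=0.02093; R = I + sinθ·[k]× + (1−cosθ)·[k]×²:
    [+0.99121 +0.07890 -0.10619]
    [-0.09448 +0.98406 -0.15066]
    [+0.09261 +0.15936 +0.98287]
t = (0.0176, -0.1348, 0.5219) m
M0: Pc = R·M0+t = (-0.07363, -0.02695, +0.52858); u = 742.2·(-0.07363)/0.52858 + 334.6 = 231.2115, v = 427.7·(-0.02695)/0.52858 + 224.4 = 202.5962
M1: Pc = R·M1+t = (+0.12461, -0.04584, +0.54710); u = 742.2·(+0.12461)/0.54710 + 334.6 = 503.6497, v = 427.7·(-0.04584)/0.54710 + 224.4 = 188.5629
M2: Pc = R·M2+t = (+0.10883, -0.24265, +0.51522); u = 742.2·(+0.10883)/0.51522 + 334.6 = 491.3744, v = 427.7·(-0.24265)/0.51522 + 224.4 = 22.9675
M3: Pc = R·M3+t = (-0.08941, -0.22376, +0.49670); u = 742.2·(-0.08941)/0.49670 + 334.6 = 200.9965, v = 427.7·(-0.22376)/0.49670 + 224.4 = 31.7262

c0=(231.21, 202.60) c1=(503.65, 188.56) c2=(491.37, 22.97) c3=(201.00, 31.73)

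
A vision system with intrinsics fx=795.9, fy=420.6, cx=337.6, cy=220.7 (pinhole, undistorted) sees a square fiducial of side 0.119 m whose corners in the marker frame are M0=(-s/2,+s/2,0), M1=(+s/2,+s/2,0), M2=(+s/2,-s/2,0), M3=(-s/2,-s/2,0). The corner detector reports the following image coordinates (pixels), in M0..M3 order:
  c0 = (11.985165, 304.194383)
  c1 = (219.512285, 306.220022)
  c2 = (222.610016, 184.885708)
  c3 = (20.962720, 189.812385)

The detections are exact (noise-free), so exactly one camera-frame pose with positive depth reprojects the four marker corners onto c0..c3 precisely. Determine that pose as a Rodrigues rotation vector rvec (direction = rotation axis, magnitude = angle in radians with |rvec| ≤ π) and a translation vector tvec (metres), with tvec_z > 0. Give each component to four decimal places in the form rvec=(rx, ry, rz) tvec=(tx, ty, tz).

rvec=(-0.1085, 0.2150, -0.0142) tvec=(-0.1185, 0.0250, 0.4253)

Intrinsics K: fx=795.9, fy=420.6, cx=337.6, cy=220.7
Marker side s = 0.119 m; corners in marker frame (Z=0):
  M0 = (-0.0595, +0.0595, 0)
  M1 = (+0.0595, +0.0595, 0)
  M2 = (+0.0595, -0.0595, 0)
  M3 = (-0.0595, -0.0595, 0)
Detected image corners:
  c0 = (11.985165, 304.194383) px
  c1 = (219.512285, 306.220022) px
  c2 = (222.610016, 184.885708) px
  c3 = (20.962720, 189.812385) px
Planar DLT: solve 8×8 A·h = b for H (H[2,2]=1):
  H  [+1659.59543 -81.90209 +115.77729]
  H  [-135.49243 +926.43277 +245.40122]
  H  [-0.49886 -0.25623 +1.00000]
B = K⁻¹H; ‖b₁‖=2.351110, ‖b₂‖=2.351110; λ = 2/(‖b₁‖+‖b₂‖) = 0.425331, sign → tz>0 ⇒ λ=+0.425331
r₁ = λ·B[:,0] = (+0.97689,-0.02568,-0.21218); r₂ = λ·B[:,1] = (+0.00246,+0.99404,-0.10898)
r₃ = r₁×r₂ = (+0.21371,+0.10594,+0.97113); SVD([r₁ r₂ r₃]) → R = UVᵀ:
  R  [+0.97689 +0.00246 +0.21371]
  R  [-0.02568 +0.99404 +0.10594]
  R  [-0.21218 -0.10898 +0.97113]
t = (-0.11854, +0.02498, +0.42533) m
tr R = 2.942068; θ = arccos((tr R − 1)/2) = 0.241275 rad = 13.824°
axis k = ((R−Rᵀ)₃₂, (R−Rᵀ)₁₃, (R−Rᵀ)₂₁) / (2 sinθ) = (-0.449752, +0.891210, -0.058884)
rvec = θ·k = (-0.108514, +0.215027, -0.014207)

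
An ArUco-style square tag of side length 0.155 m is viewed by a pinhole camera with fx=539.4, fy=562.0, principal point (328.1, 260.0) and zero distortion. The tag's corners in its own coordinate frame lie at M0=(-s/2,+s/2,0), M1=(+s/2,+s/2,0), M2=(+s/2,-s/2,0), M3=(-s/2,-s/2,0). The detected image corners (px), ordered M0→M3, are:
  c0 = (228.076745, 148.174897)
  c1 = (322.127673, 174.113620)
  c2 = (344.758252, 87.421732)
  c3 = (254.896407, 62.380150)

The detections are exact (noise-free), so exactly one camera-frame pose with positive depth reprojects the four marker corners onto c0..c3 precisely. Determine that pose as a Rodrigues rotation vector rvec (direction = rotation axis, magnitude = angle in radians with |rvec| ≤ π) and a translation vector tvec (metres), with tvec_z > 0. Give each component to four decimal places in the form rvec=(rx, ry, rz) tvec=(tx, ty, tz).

Intrinsics K: fx=539.4, fy=562.0, cx=328.1, cy=260.0
Marker side s = 0.155 m; corners in marker frame (Z=0):
  M0 = (-0.0775, +0.0775, 0)
  M1 = (+0.0775, +0.0775, 0)
  M2 = (+0.0775, -0.0775, 0)
  M3 = (-0.0775, -0.0775, 0)
Detected image corners:
  c0 = (228.076745, 148.174897) px
  c1 = (322.127673, 174.113620) px
  c2 = (344.758252, 87.421732) px
  c3 = (254.896407, 62.380150) px
Planar DLT: solve 8×8 A·h = b for H (H[2,2]=1):
  H  [+598.22489 -242.57032 +287.80685]
  H  [+166.54756 +522.30602 +117.07491]
  H  [+0.01830 -0.28898 +1.00000]
B = K⁻¹H; ‖b₁‖=1.135187, ‖b₂‖=1.135187; λ = 2/(‖b₁‖+‖b₂‖) = 0.880912, sign → tz>0 ⇒ λ=+0.880912
r₁ = λ·B[:,0] = (+0.96718,+0.25360,+0.01612); r₂ = λ·B[:,1] = (-0.24130,+0.93647,-0.25457)
r₃ = r₁×r₂ = (-0.07965,+0.24232,+0.96692); SVD([r₁ r₂ r₃]) → R = UVᵀ:
  R  [+0.96718 -0.24130 -0.07965]
  R  [+0.25360 +0.93647 +0.24232]
  R  [+0.01612 -0.25457 +0.96692]
t = (-0.06580, -0.22403, +0.88091) m
tr R = 2.870561; θ = arccos((tr R − 1)/2) = 0.361746 rad = 20.727°
axis k = ((R−Rᵀ)₃₂, (R−Rᵀ)₁₃, (R−Rᵀ)₂₁) / (2 sinθ) = (-0.702008, -0.135311, +0.699196)
rvec = θ·k = (-0.253948, -0.048948, +0.252931)

rvec=(-0.2539, -0.0489, 0.2529) tvec=(-0.0658, -0.2240, 0.8809)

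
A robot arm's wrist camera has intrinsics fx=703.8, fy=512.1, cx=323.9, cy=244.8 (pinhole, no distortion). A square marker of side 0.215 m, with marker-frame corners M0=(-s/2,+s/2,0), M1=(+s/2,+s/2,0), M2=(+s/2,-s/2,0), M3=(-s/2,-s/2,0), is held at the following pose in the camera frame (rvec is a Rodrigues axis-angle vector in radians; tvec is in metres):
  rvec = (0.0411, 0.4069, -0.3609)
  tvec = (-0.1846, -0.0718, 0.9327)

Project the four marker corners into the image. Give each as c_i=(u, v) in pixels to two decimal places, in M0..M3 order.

Intrinsics K: fx=703.8, fy=512.1, cx=323.9, cy=244.8
Marker side s = 0.215 m; corners in marker frame (Z=0):
  M0 = (-0.1075, +0.1075, 0)
  M1 = (+0.1075, +0.1075, 0)
  M2 = (+0.1075, -0.1075, 0)
  M3 = (-0.1075, -0.1075, 0)
rvec = (0.0411, 0.4069, -0.3609), |rvec| = θ = 0.54544 rad = 31.251°
Rodrigues: sinθ=0.51879, 1−cosθ=0.14510; R = I + sinθ·[k]× + (1−cosθ)·[k]×²:
    [+0.85572 +0.35143 +0.37979]
    [-0.33511 +0.93565 -0.11071]
    [-0.39426 -0.03253 +0.91842]
t = (-0.1846, -0.0718, 0.9327) m
M0: Pc = R·M0+t = (-0.23881, +0.06481, +0.97159); u = 703.8·(-0.23881)/0.97159 + 323.9 = 150.9087, v = 512.1·(+0.06481)/0.97159 + 244.8 = 278.9583
M1: Pc = R·M1+t = (-0.05483, -0.00724, +0.88682); u = 703.8·(-0.05483)/0.88682 + 323.9 = 280.3845, v = 512.1·(-0.00724)/0.88682 + 244.8 = 240.6179
M2: Pc = R·M2+t = (-0.13039, -0.20841, +0.89381); u = 703.8·(-0.13039)/0.89381 + 323.9 = 221.2309, v = 512.1·(-0.20841)/0.89381 + 244.8 = 125.3957
M3: Pc = R·M3+t = (-0.31437, -0.13636, +0.97858); u = 703.8·(-0.31437)/0.97858 + 323.9 = 97.8044, v = 512.1·(-0.13636)/0.97858 + 244.8 = 173.4427

c0=(150.91, 278.96) c1=(280.38, 240.62) c2=(221.23, 125.40) c3=(97.80, 173.44)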